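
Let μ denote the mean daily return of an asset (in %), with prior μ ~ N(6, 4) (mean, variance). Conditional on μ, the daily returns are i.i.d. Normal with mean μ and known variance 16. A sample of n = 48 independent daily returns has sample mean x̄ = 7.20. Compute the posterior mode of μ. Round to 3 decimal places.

n = 48, x̄ = 7.20.
For a Normal prior and Normal likelihood with known variance, the posterior is Normal; its mode equals its mean, the precision-weighted average.
Prior precision 1/σ₀² = 1/4 = 0.25; data precision n/σ² = 48/16 = 3.
μ̂ = (0.25·6 + 3·7.2) / (0.25 + 3) = 23.1/3.25 = 462/65 ≈ 7.108.

μ̂_MAP = 7.108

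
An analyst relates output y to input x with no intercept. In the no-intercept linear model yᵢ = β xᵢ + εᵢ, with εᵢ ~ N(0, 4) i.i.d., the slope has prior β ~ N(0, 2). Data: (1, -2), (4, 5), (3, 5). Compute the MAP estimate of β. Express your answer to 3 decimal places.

log p(β | y) = −Σ(yᵢ − βxᵢ)²/(2·4) − β²/(2·2) + const.
Setting the derivative to zero: Σxᵢ(yᵢ − βxᵢ)/4 − β/2 = 0, so β = Σxᵢyᵢ / (Σxᵢ² + σ²/τ²).
Σxᵢyᵢ = 1·(-2) + 4·5 + 3·5 = 33; Σxᵢ² = 26; σ²/τ² = 2.
β̂_MAP = 33 / (26 + 2) = 33/28 ≈ 1.179.

β̂_MAP = 1.179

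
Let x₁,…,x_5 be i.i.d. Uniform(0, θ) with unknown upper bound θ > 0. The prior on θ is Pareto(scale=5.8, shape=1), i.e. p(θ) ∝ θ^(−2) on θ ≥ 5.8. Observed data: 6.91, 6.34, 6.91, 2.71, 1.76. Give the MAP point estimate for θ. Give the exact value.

θ̂_MAP = 6.91

The Uniform(0, θ) likelihood is θ^(−n) for θ ≥ max(xᵢ), zero otherwise. Here max(xᵢ) = 6.91.
Posterior ∝ θ^(−2) · θ^(−5) = θ^(−7) on θ ≥ max(5.8, 6.91) = 6.91.
This density is strictly decreasing in θ, so the posterior mode lies at the lower boundary of the support.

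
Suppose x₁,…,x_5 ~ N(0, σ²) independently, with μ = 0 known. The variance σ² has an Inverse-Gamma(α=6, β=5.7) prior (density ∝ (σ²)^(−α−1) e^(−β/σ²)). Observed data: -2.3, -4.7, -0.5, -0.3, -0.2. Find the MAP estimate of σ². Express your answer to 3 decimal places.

Sum of squared deviations about the known mean: SS = (-2.3−0)² + (-4.7−0)² + (-0.5−0)² + (-0.3−0)² + (-0.2−0)² = 27.76.
The Normal likelihood contributes (σ²)^(−n/2) exp(−SS/(2σ²)), so the posterior is Inverse-Gamma(α + n/2, β + SS/2) = Inverse-Gamma(8.5, 19.58).
The mode of Inverse-Gamma(a, b) is b/(a+1) = 19.58/9.5 ≈ 2.061.

σ̂²_MAP = 2.061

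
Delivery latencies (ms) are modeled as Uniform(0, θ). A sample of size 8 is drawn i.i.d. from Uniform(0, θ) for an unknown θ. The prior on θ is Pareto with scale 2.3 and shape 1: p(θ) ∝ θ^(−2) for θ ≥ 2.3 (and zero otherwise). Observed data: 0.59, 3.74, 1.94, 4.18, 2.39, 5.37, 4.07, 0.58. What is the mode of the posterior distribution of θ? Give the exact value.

θ̂_MAP = 5.37

The Uniform(0, θ) likelihood is θ^(−n) for θ ≥ max(xᵢ), zero otherwise. Here max(xᵢ) = 5.37.
Posterior ∝ θ^(−2) · θ^(−8) = θ^(−10) on θ ≥ max(2.3, 5.37) = 5.37.
This density is strictly decreasing in θ, so the posterior mode lies at the lower boundary of the support.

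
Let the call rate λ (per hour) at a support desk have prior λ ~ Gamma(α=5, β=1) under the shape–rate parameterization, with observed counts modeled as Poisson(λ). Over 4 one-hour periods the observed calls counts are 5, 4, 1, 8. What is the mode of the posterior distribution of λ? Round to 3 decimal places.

λ̂_MAP = 4.400

Σxᵢ = 5+4+1+8 = 18, with n = 4.
Posterior ∝ λ^4e^(−1λ) · λ^18e^(−4λ) = λ^22e^(−5λ), i.e. Gamma(shape=23, rate=5).
The mode of a Gamma(a, b) with a ≥ 1 (shape–rate) is (a−1)/b = 22/5 ≈ 4.400.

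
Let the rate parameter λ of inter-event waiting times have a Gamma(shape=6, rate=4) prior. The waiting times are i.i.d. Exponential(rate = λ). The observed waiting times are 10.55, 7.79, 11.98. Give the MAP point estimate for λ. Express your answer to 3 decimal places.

λ̂_MAP = 0.233

The Exponential(rate=λ) likelihood is ∝ λ^n e^(−λΣtᵢ). Here n = 3 and Σtᵢ = 10.55 + 7.79 + 11.98 = 30.32.
Posterior ∝ λ^5e^(−4λ) · λ^3e^(−30.32λ) = λ^8e^(−34.32λ), i.e. Gamma(9, 34.32).
Mode = (a−1)/b = 8/34.32 ≈ 0.233.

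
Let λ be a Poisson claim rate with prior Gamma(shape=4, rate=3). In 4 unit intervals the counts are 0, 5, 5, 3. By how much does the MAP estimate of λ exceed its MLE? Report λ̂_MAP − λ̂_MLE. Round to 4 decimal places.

Σxᵢ = 13. Posterior is Gamma(17, 7); MAP = (17−1)/7 = 16/7 ≈ 2.28571.
MLE = x̄ = 13/4 ≈ 3.25000.
Difference = 16/7 − 13/4 = -27/28 ≈ -0.9643.

MAP − MLE = -0.9643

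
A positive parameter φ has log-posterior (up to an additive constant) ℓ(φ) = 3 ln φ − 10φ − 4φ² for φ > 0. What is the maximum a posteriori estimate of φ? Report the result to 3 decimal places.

φ̂_MAP = 0.250

ℓ'(φ) = 3/φ − 10 − 8φ. Setting this to zero and multiplying by φ: 8φ² + 10φ − 3 = 0.
φ = (−10 + √(10² + 4·8·3)) / (2·8) = (−10 + √196) / 16 = (−10 + 14)/16 = 1/4.
ℓ''(φ) = −3/φ² − 8 < 0, confirming a maximum.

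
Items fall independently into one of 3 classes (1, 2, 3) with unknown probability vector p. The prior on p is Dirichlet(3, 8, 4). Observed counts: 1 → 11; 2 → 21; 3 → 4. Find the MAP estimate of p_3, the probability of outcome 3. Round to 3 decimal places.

MAP estimate: 0.146

The posterior is Dirichlet(αᵢ + nᵢ) = Dirichlet(14, 29, 8).
For a Dirichlet(a₁,…,a_K) with all aᵢ > 1, the mode has j-th component (aⱼ − 1)/(Σaᵢ − K).
Here Σaᵢ = 51 and K = 3, so p_3 = (8 − 1)/(51 − 3) = 7/48 ≈ 0.146.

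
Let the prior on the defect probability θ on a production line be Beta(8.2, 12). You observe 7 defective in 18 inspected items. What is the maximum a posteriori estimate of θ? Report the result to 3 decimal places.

θ̂_MAP = 0.392

Prior: Beta(8.2, 12).
Data: 7 successes in 18 trials. The binomial likelihood contributes θ^7(1−θ)^11, so the posterior is Beta(8.2+7, 12+11) = Beta(15.2, 23).
For Beta(a, b) with a, b > 1 the mode is (a−1)/(a+b−2) = 14.2/36.2 ≈ 0.392.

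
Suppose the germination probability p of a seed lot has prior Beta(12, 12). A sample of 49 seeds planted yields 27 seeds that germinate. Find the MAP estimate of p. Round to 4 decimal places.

Prior: Beta(12, 12).
Data: 27 successes in 49 trials. The binomial likelihood contributes p^27(1−p)^22, so the posterior is Beta(12+27, 12+22) = Beta(39, 34).
For Beta(a, b) with a, b > 1 the mode is (a−1)/(a+b−2) = 38/71 ≈ 0.5352.

p̂_MAP = 0.5352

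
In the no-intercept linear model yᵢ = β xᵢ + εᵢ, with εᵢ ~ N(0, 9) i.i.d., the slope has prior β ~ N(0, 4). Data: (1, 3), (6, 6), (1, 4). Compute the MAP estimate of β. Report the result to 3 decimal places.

log p(β | y) = −Σ(yᵢ − βxᵢ)²/(2·9) − β²/(2·4) + const.
Setting the derivative to zero: Σxᵢ(yᵢ − βxᵢ)/9 − β/4 = 0, so β = Σxᵢyᵢ / (Σxᵢ² + σ²/τ²).
Σxᵢyᵢ = 1·3 + 6·6 + 1·4 = 43; Σxᵢ² = 38; σ²/τ² = 2.25.
β̂_MAP = 43 / (38 + 2.25) = 43/40.25 ≈ 1.068.

β̂_MAP = 1.068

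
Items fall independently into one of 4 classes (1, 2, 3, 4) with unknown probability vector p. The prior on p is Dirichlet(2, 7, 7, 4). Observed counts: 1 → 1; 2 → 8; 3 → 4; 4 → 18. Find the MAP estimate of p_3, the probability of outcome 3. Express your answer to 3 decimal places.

The posterior is Dirichlet(αᵢ + nᵢ) = Dirichlet(3, 15, 11, 22).
For a Dirichlet(a₁,…,a_K) with all aᵢ > 1, the mode has j-th component (aⱼ − 1)/(Σaᵢ − K).
Here Σaᵢ = 51 and K = 4, so p_3 = (11 − 1)/(51 − 4) = 10/47 ≈ 0.213.

MAP estimate: 0.213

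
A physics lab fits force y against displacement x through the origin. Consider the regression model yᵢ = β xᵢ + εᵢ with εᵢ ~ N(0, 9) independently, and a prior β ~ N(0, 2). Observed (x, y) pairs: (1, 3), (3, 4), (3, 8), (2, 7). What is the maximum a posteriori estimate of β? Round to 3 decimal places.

log p(β | y) = −Σ(yᵢ − βxᵢ)²/(2·9) − β²/(2·2) + const.
Setting the derivative to zero: Σxᵢ(yᵢ − βxᵢ)/9 − β/2 = 0, so β = Σxᵢyᵢ / (Σxᵢ² + σ²/τ²).
Σxᵢyᵢ = 1·3 + 3·4 + 3·8 + 2·7 = 53; Σxᵢ² = 23; σ²/τ² = 4.5.
β̂_MAP = 53 / (23 + 4.5) = 53/27.5 ≈ 1.927.

β̂_MAP = 1.927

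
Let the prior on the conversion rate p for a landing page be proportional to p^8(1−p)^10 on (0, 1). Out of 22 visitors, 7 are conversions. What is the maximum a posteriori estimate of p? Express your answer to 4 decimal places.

p̂_MAP = 0.3750

The prior density ∝ p^8(1−p)^10 is the kernel of Beta(9, 11).
Data: 7 successes in 22 trials. The binomial likelihood contributes p^7(1−p)^15, so the posterior is Beta(9+7, 11+15) = Beta(16, 26).
For Beta(a, b) with a, b > 1 the mode is (a−1)/(a+b−2) = 15/40 ≈ 0.3750.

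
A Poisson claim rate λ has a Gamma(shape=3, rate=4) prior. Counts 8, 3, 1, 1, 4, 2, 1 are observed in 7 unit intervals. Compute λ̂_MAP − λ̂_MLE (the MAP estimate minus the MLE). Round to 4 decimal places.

MAP − MLE = -0.8571

Σxᵢ = 20. Posterior is Gamma(23, 11); MAP = (23−1)/11 = 22/11 ≈ 2.00000.
MLE = x̄ = 20/7 ≈ 2.85714.
Difference = 22/11 − 20/7 = -6/7 ≈ -0.8571.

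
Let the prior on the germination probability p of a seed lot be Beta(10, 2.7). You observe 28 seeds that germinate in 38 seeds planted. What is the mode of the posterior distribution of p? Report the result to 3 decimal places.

Prior: Beta(10, 2.7).
Data: 28 successes in 38 trials. The binomial likelihood contributes p^28(1−p)^10, so the posterior is Beta(10+28, 2.7+10) = Beta(38, 12.7).
For Beta(a, b) with a, b > 1 the mode is (a−1)/(a+b−2) = 37/48.7 ≈ 0.760.

p̂_MAP = 0.760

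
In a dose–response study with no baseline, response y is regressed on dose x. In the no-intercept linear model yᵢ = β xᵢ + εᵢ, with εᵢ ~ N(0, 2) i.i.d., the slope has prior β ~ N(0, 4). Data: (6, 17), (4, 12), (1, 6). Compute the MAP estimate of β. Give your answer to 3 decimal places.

β̂_MAP = 2.916

log p(β | y) = −Σ(yᵢ − βxᵢ)²/(2·2) − β²/(2·4) + const.
Setting the derivative to zero: Σxᵢ(yᵢ − βxᵢ)/2 − β/4 = 0, so β = Σxᵢyᵢ / (Σxᵢ² + σ²/τ²).
Σxᵢyᵢ = 6·17 + 4·12 + 1·6 = 156; Σxᵢ² = 53; σ²/τ² = 0.5.
β̂_MAP = 156 / (53 + 0.5) = 156/53.5 ≈ 2.916.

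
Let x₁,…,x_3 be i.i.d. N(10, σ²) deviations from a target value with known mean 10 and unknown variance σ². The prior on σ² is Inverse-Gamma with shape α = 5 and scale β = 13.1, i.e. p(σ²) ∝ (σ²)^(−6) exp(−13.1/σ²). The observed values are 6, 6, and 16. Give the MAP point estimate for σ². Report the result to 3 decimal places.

σ̂²_MAP = 6.280

Sum of squared deviations about the known mean: SS = (6−10)² + (6−10)² + (16−10)² = 68.
The Normal likelihood contributes (σ²)^(−n/2) exp(−SS/(2σ²)), so the posterior is Inverse-Gamma(α + n/2, β + SS/2) = Inverse-Gamma(6.5, 47.1).
The mode of Inverse-Gamma(a, b) is b/(a+1) = 47.1/7.5 ≈ 6.280.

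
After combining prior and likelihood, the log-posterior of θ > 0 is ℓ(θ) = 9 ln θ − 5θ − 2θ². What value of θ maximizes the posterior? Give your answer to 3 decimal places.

ℓ'(θ) = 9/θ − 5 − 4θ. Setting this to zero and multiplying by θ: 4θ² + 5θ − 9 = 0.
θ = (−5 + √(5² + 4·4·9)) / (2·4) = (−5 + √169) / 8 = (−5 + 13)/8 = 1.
ℓ''(θ) = −9/θ² − 4 < 0, confirming a maximum.

θ̂_MAP = 1.000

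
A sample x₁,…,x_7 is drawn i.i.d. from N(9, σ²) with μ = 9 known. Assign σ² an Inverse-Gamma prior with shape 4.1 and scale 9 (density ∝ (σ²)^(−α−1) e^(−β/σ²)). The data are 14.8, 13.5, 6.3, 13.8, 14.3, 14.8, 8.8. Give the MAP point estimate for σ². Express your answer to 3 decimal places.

Sum of squared deviations about the known mean: SS = (14.8−9)² + (13.5−9)² + (6.3−9)² + (13.8−9)² + (14.3−9)² + (14.8−9)² + (8.8−9)² = 145.99.
The Normal likelihood contributes (σ²)^(−n/2) exp(−SS/(2σ²)), so the posterior is Inverse-Gamma(α + n/2, β + SS/2) = Inverse-Gamma(7.6, 81.995).
The mode of Inverse-Gamma(a, b) is b/(a+1) = 81.995/8.6 ≈ 9.534.

σ̂²_MAP = 9.534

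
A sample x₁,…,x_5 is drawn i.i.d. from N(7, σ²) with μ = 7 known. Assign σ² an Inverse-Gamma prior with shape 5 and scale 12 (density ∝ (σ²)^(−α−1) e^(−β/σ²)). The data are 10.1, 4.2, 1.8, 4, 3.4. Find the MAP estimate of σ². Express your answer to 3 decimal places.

Sum of squared deviations about the known mean: SS = (10.1−7)² + (4.2−7)² + (1.8−7)² + (4−7)² + (3.4−7)² = 66.45.
The Normal likelihood contributes (σ²)^(−n/2) exp(−SS/(2σ²)), so the posterior is Inverse-Gamma(α + n/2, β + SS/2) = Inverse-Gamma(7.5, 45.225).
The mode of Inverse-Gamma(a, b) is b/(a+1) = 45.225/8.5 ≈ 5.321.

σ̂²_MAP = 5.321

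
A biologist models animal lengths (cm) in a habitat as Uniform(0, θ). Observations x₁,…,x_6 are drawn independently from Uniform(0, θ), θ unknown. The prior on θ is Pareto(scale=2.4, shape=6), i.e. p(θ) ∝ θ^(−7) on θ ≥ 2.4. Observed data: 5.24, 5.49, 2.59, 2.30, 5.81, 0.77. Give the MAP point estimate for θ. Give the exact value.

θ̂_MAP = 5.81

The Uniform(0, θ) likelihood is θ^(−n) for θ ≥ max(xᵢ), zero otherwise. Here max(xᵢ) = 5.81.
Posterior ∝ θ^(−7) · θ^(−6) = θ^(−13) on θ ≥ max(2.4, 5.81) = 5.81.
This density is strictly decreasing in θ, so the posterior mode lies at the lower boundary of the support.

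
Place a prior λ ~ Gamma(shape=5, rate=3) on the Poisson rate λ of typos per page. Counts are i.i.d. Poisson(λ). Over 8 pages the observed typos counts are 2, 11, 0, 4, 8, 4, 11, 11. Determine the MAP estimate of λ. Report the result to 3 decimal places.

λ̂_MAP = 5.000

Σxᵢ = 2+11+0+4+8+4+11+11 = 51, with n = 8.
Posterior ∝ λ^4e^(−3λ) · λ^51e^(−8λ) = λ^55e^(−11λ), i.e. Gamma(shape=56, rate=11).
The mode of a Gamma(a, b) with a ≥ 1 (shape–rate) is (a−1)/b = 55/11 ≈ 5.000.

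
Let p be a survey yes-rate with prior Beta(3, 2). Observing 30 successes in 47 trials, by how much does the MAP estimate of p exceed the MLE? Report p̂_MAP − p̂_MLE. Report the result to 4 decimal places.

MAP − MLE = 0.0017

Posterior is Beta(33, 19); MAP = (33−1)/(52−2) = 32/50 ≈ 0.64000.
MLE ignores the prior: p̂_MLE = k/n = 30/47 ≈ 0.63830.
Difference = 32/50 − 30/47 = 2/1175 ≈ 0.0017.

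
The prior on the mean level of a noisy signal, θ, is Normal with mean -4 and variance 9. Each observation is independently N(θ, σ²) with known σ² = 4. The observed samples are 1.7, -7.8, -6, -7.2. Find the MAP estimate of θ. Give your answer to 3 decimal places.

n = 4; x̄ = (1.7 + (-7.8) + (-6) + (-7.2))/4 = -19.3/4 = -4.825.
For a Normal prior and Normal likelihood with known variance, the posterior is Normal; its mode equals its mean, the precision-weighted average.
Prior precision 1/σ₀² = 1/9; data precision n/σ² = 4/4 = 1.
θ̂ = ((1/9)·(-4) + 1·(-4.825)) / (1/9 + 1) = (-1897/360)/(10/9) = -4.7425 ≈ -4.743.

θ̂_MAP = -4.743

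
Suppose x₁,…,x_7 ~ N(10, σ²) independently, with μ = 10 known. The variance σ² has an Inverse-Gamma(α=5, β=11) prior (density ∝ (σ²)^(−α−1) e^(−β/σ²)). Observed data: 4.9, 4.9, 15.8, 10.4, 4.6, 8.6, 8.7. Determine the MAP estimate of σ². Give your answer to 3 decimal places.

σ̂²_MAP = 7.402

Sum of squared deviations about the known mean: SS = (4.9−10)² + (4.9−10)² + (15.8−10)² + (10.4−10)² + (4.6−10)² + (8.6−10)² + (8.7−10)² = 118.63.
The Normal likelihood contributes (σ²)^(−n/2) exp(−SS/(2σ²)), so the posterior is Inverse-Gamma(α + n/2, β + SS/2) = Inverse-Gamma(8.5, 70.315).
The mode of Inverse-Gamma(a, b) is b/(a+1) = 70.315/9.5 ≈ 7.402.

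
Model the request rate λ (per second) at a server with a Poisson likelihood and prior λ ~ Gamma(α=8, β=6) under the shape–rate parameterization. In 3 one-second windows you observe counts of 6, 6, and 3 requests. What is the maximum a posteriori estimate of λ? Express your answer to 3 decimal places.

Σxᵢ = 6+6+3 = 15, with n = 3.
Posterior ∝ λ^7e^(−6λ) · λ^15e^(−3λ) = λ^22e^(−9λ), i.e. Gamma(shape=23, rate=9).
The mode of a Gamma(a, b) with a ≥ 1 (shape–rate) is (a−1)/b = 22/9 ≈ 2.444.

λ̂_MAP = 2.444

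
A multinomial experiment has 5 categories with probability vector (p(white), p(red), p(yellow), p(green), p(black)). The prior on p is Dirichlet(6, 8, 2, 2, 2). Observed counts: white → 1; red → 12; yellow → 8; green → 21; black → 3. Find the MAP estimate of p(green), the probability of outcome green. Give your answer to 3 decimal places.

The posterior is Dirichlet(αᵢ + nᵢ) = Dirichlet(7, 20, 10, 23, 5).
For a Dirichlet(a₁,…,a_K) with all aᵢ > 1, the mode has j-th component (aⱼ − 1)/(Σaᵢ − K).
Here Σaᵢ = 65 and K = 5, so p(green) = (23 − 1)/(65 − 5) = 22/60 ≈ 0.367.

MAP estimate of p(green) = 0.367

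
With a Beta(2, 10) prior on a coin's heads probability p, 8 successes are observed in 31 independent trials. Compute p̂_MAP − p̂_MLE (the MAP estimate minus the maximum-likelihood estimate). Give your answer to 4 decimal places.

MAP − MLE = -0.0386

Posterior is Beta(10, 33); MAP = (10−1)/(43−2) = 9/41 ≈ 0.21951.
MLE ignores the prior: p̂_MLE = k/n = 8/31 ≈ 0.25806.
Difference = 9/41 − 8/31 = -49/1271 ≈ -0.0386.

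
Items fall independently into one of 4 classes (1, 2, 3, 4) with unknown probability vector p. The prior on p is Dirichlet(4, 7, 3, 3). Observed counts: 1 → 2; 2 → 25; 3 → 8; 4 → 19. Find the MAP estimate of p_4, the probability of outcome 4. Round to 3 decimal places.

The posterior is Dirichlet(αᵢ + nᵢ) = Dirichlet(6, 32, 11, 22).
For a Dirichlet(a₁,…,a_K) with all aᵢ > 1, the mode has j-th component (aⱼ − 1)/(Σaᵢ − K).
Here Σaᵢ = 71 and K = 4, so p_4 = (22 − 1)/(71 − 4) = 21/67 ≈ 0.313.

MAP estimate: 0.313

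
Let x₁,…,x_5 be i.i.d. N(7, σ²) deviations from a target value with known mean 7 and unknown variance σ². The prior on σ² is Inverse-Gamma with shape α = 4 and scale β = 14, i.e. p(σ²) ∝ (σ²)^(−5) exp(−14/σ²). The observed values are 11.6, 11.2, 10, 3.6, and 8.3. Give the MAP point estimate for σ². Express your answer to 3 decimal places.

σ̂²_MAP = 5.937

Sum of squared deviations about the known mean: SS = (11.6−7)² + (11.2−7)² + (10−7)² + (3.6−7)² + (8.3−7)² = 61.05.
The Normal likelihood contributes (σ²)^(−n/2) exp(−SS/(2σ²)), so the posterior is Inverse-Gamma(α + n/2, β + SS/2) = Inverse-Gamma(6.5, 44.525).
The mode of Inverse-Gamma(a, b) is b/(a+1) = 44.525/7.5 ≈ 5.937.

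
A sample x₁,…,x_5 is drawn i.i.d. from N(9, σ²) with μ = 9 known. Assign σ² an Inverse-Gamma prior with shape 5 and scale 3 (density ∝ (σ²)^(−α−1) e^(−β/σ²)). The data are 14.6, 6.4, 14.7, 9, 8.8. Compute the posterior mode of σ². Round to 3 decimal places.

Sum of squared deviations about the known mean: SS = (14.6−9)² + (6.4−9)² + (14.7−9)² + (9−9)² + (8.8−9)² = 70.65.
The Normal likelihood contributes (σ²)^(−n/2) exp(−SS/(2σ²)), so the posterior is Inverse-Gamma(α + n/2, β + SS/2) = Inverse-Gamma(7.5, 38.325).
The mode of Inverse-Gamma(a, b) is b/(a+1) = 38.325/8.5 ≈ 4.509.

σ̂²_MAP = 4.509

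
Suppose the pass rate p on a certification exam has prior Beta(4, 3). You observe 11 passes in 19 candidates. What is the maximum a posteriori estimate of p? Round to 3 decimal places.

Prior: Beta(4, 3).
Data: 11 successes in 19 trials. The binomial likelihood contributes p^11(1−p)^8, so the posterior is Beta(4+11, 3+8) = Beta(15, 11).
For Beta(a, b) with a, b > 1 the mode is (a−1)/(a+b−2) = 14/24 ≈ 0.583.

p̂_MAP = 0.583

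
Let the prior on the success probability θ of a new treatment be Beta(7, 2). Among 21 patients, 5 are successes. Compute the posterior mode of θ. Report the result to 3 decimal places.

θ̂_MAP = 0.393

Prior: Beta(7, 2).
Data: 5 successes in 21 trials. The binomial likelihood contributes θ^5(1−θ)^16, so the posterior is Beta(7+5, 2+16) = Beta(12, 18).
For Beta(a, b) with a, b > 1 the mode is (a−1)/(a+b−2) = 11/28 ≈ 0.393.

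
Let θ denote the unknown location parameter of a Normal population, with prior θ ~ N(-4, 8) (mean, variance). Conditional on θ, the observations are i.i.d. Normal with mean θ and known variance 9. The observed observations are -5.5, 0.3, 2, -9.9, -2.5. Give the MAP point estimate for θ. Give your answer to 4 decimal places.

n = 5; x̄ = ((-5.5) + 0.3 + 2 + (-9.9) + (-2.5))/5 = -15.6/5 = -3.12.
For a Normal prior and Normal likelihood with known variance, the posterior is Normal; its mode equals its mean, the precision-weighted average.
Prior precision 1/σ₀² = 1/8 = 0.125; data precision n/σ² = 5/9.
θ̂ = (0.125·(-4) + (5/9)·(-3.12)) / (0.125 + 5/9) = (-67/30)/(49/72) = -804/245 ≈ -3.2816.

θ̂_MAP = -3.2816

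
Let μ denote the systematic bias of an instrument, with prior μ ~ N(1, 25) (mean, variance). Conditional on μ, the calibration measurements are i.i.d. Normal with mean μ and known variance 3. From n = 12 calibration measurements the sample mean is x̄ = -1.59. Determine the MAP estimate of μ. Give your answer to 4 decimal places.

μ̂_MAP = -1.5644

n = 12, x̄ = -1.59.
For a Normal prior and Normal likelihood with known variance, the posterior is Normal; its mode equals its mean, the precision-weighted average.
Prior precision 1/σ₀² = 1/25 = 0.04; data precision n/σ² = 12/3 = 4.
μ̂ = (0.04·1 + 4·(-1.59)) / (0.04 + 4) = (-6.32)/4.04 = -158/101 ≈ -1.5644.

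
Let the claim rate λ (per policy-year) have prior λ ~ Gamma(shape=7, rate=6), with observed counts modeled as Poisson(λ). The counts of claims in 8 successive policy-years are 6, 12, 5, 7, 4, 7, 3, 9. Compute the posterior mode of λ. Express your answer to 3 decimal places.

λ̂_MAP = 4.214

Σxᵢ = 6+12+5+7+4+7+3+9 = 53, with n = 8.
Posterior ∝ λ^6e^(−6λ) · λ^53e^(−8λ) = λ^59e^(−14λ), i.e. Gamma(shape=60, rate=14).
The mode of a Gamma(a, b) with a ≥ 1 (shape–rate) is (a−1)/b = 59/14 ≈ 4.214.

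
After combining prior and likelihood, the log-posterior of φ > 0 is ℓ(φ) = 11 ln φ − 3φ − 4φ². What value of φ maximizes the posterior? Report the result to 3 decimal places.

ℓ'(φ) = 11/φ − 3 − 8φ. Setting this to zero and multiplying by φ: 8φ² + 3φ − 11 = 0.
φ = (−3 + √(3² + 4·8·11)) / (2·8) = (−3 + √361) / 16 = (−3 + 19)/16 = 1.
ℓ''(φ) = −11/φ² − 8 < 0, confirming a maximum.

φ̂_MAP = 1.000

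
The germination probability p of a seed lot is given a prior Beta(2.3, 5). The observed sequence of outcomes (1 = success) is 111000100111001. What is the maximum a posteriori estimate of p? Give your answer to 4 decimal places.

Prior: Beta(2.3, 5).
Data: 8 successes in 15 trials (from the sequence). The binomial likelihood contributes p^8(1−p)^7, so the posterior is Beta(2.3+8, 5+7) = Beta(10.3, 12).
For Beta(a, b) with a, b > 1 the mode is (a−1)/(a+b−2) = 9.3/20.3 ≈ 0.4581.

p̂_MAP = 0.4581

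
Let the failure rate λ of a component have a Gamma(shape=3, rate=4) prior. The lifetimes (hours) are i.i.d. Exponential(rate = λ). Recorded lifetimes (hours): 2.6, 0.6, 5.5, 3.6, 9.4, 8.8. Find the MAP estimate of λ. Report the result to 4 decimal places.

The Exponential(rate=λ) likelihood is ∝ λ^n e^(−λΣtᵢ). Here n = 6 and Σtᵢ = 2.6 + 0.6 + 5.5 + 3.6 + 9.4 + 8.8 = 30.5.
Posterior ∝ λ^2e^(−4λ) · λ^6e^(−30.5λ) = λ^8e^(−34.5λ), i.e. Gamma(9, 34.5).
Mode = (a−1)/b = 8/34.5 ≈ 0.2319.

λ̂_MAP = 0.2319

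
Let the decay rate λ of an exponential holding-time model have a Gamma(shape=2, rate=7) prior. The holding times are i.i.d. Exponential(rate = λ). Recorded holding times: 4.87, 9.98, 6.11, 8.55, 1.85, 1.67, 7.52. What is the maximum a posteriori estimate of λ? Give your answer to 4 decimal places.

λ̂_MAP = 0.1682

The Exponential(rate=λ) likelihood is ∝ λ^n e^(−λΣtᵢ). Here n = 7 and Σtᵢ = 4.87 + 9.98 + 6.11 + 8.55 + 1.85 + 1.67 + 7.52 = 40.55.
Posterior ∝ λe^(−7λ) · λ^7e^(−40.55λ) = λ^8e^(−47.55λ), i.e. Gamma(9, 47.55).
Mode = (a−1)/b = 8/47.55 ≈ 0.1682.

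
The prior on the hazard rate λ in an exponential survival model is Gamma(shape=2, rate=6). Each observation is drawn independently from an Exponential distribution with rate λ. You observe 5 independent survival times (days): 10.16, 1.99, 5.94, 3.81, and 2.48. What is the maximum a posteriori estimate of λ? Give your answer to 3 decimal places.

The Exponential(rate=λ) likelihood is ∝ λ^n e^(−λΣtᵢ). Here n = 5 and Σtᵢ = 10.16 + 1.99 + 5.94 + 3.81 + 2.48 = 24.38.
Posterior ∝ λe^(−6λ) · λ^5e^(−24.38λ) = λ^6e^(−30.38λ), i.e. Gamma(7, 30.38).
Mode = (a−1)/b = 6/30.38 ≈ 0.197.

λ̂_MAP = 0.197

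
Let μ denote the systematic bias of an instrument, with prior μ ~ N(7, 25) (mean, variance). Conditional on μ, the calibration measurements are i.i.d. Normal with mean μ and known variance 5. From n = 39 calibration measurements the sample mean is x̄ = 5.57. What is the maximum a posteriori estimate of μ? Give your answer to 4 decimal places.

μ̂_MAP = 5.5773

n = 39, x̄ = 5.57.
For a Normal prior and Normal likelihood with known variance, the posterior is Normal; its mode equals its mean, the precision-weighted average.
Prior precision 1/σ₀² = 1/25 = 0.04; data precision n/σ² = 39/5 = 7.8.
μ̂ = (0.04·7 + 7.8·5.57) / (0.04 + 7.8) = 43.726/7.84 = 21863/3920 ≈ 5.5773.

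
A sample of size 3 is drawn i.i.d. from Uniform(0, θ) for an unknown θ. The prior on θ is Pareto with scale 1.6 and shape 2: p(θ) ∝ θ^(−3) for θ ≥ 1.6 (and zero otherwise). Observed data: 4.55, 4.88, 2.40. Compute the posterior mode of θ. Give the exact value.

The Uniform(0, θ) likelihood is θ^(−n) for θ ≥ max(xᵢ), zero otherwise. Here max(xᵢ) = 4.88.
Posterior ∝ θ^(−3) · θ^(−3) = θ^(−6) on θ ≥ max(1.6, 4.88) = 4.88.
This density is strictly decreasing in θ, so the posterior mode lies at the lower boundary of the support.

θ̂_MAP = 4.88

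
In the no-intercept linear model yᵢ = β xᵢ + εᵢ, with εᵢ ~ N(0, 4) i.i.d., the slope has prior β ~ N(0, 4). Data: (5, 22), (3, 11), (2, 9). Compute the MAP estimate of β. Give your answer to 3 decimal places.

β̂_MAP = 4.128

log p(β | y) = −Σ(yᵢ − βxᵢ)²/(2·4) − β²/(2·4) + const.
Setting the derivative to zero: Σxᵢ(yᵢ − βxᵢ)/4 − β/4 = 0, so β = Σxᵢyᵢ / (Σxᵢ² + σ²/τ²).
Σxᵢyᵢ = 5·22 + 3·11 + 2·9 = 161; Σxᵢ² = 38; σ²/τ² = 1.
β̂_MAP = 161 / (38 + 1) = 161/39 ≈ 4.128.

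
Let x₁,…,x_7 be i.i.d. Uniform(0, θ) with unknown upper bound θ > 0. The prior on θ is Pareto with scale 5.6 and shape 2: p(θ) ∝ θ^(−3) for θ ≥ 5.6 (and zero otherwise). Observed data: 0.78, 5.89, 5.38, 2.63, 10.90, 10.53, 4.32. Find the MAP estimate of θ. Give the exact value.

θ̂_MAP = 10.90

The Uniform(0, θ) likelihood is θ^(−n) for θ ≥ max(xᵢ), zero otherwise. Here max(xᵢ) = 10.90.
Posterior ∝ θ^(−3) · θ^(−7) = θ^(−10) on θ ≥ max(5.6, 10.90) = 10.90.
This density is strictly decreasing in θ, so the posterior mode lies at the lower boundary of the support.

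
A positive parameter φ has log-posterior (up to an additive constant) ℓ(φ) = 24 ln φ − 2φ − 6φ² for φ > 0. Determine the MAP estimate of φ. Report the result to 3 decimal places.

φ̂_MAP = 1.333

ℓ'(φ) = 24/φ − 2 − 12φ. Setting this to zero and multiplying by φ: 12φ² + 2φ − 24 = 0.
φ = (−2 + √(2² + 4·12·24)) / (2·12) = (−2 + √1156) / 24 = (−2 + 34)/24 = 4/3.
ℓ''(φ) = −24/φ² − 12 < 0, confirming a maximum.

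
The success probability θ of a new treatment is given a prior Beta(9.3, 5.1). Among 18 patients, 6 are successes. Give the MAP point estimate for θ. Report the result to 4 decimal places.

Prior: Beta(9.3, 5.1).
Data: 6 successes in 18 trials. The binomial likelihood contributes θ^6(1−θ)^12, so the posterior is Beta(9.3+6, 5.1+12) = Beta(15.3, 17.1).
For Beta(a, b) with a, b > 1 the mode is (a−1)/(a+b−2) = 14.3/30.4 ≈ 0.4704.

θ̂_MAP = 0.4704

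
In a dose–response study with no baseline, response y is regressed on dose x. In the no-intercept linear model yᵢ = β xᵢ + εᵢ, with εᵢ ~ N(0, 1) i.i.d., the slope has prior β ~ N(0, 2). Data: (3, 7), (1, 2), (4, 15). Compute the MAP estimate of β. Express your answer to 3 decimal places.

β̂_MAP = 3.132

log p(β | y) = −Σ(yᵢ − βxᵢ)²/(2·1) − β²/(2·2) + const.
Setting the derivative to zero: Σxᵢ(yᵢ − βxᵢ)/1 − β/2 = 0, so β = Σxᵢyᵢ / (Σxᵢ² + σ²/τ²).
Σxᵢyᵢ = 3·7 + 1·2 + 4·15 = 83; Σxᵢ² = 26; σ²/τ² = 0.5.
β̂_MAP = 83 / (26 + 0.5) = 83/26.5 ≈ 3.132.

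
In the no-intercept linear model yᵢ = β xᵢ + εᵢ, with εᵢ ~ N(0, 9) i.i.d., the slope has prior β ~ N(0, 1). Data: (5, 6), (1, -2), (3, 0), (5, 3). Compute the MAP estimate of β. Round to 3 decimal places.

β̂_MAP = 0.623

log p(β | y) = −Σ(yᵢ − βxᵢ)²/(2·9) − β²/(2·1) + const.
Setting the derivative to zero: Σxᵢ(yᵢ − βxᵢ)/9 − β/1 = 0, so β = Σxᵢyᵢ / (Σxᵢ² + σ²/τ²).
Σxᵢyᵢ = 5·6 + 1·(-2) + 3·0 + 5·3 = 43; Σxᵢ² = 60; σ²/τ² = 9.
β̂_MAP = 43 / (60 + 9) = 43/69 ≈ 0.623.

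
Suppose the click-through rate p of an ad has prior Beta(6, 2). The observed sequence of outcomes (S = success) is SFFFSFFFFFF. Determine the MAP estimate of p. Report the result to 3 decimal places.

Prior: Beta(6, 2).
Data: 2 successes in 11 trials (from the sequence). The binomial likelihood contributes p^2(1−p)^9, so the posterior is Beta(6+2, 2+9) = Beta(8, 11).
For Beta(a, b) with a, b > 1 the mode is (a−1)/(a+b−2) = 7/17 ≈ 0.412.

p̂_MAP = 0.412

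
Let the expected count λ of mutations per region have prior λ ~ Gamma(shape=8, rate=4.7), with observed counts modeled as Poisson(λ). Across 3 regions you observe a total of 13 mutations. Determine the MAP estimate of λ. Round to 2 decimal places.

Σxᵢ = 13, n = 3.
Posterior ∝ λ^7e^(−4.7λ) · λ^13e^(−3λ) = λ^20e^(−7.7λ), i.e. Gamma(shape=21, rate=7.7).
The mode of a Gamma(a, b) with a ≥ 1 (shape–rate) is (a−1)/b = 20/7.7 ≈ 2.60.

λ̂_MAP = 2.60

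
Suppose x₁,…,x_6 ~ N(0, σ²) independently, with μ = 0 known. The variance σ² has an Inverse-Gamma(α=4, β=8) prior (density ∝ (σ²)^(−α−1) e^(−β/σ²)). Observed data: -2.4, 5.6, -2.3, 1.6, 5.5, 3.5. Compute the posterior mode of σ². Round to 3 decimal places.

Sum of squared deviations about the known mean: SS = (-2.4−0)² + (5.6−0)² + (-2.3−0)² + (1.6−0)² + (5.5−0)² + (3.5−0)² = 87.47.
The Normal likelihood contributes (σ²)^(−n/2) exp(−SS/(2σ²)), so the posterior is Inverse-Gamma(α + n/2, β + SS/2) = Inverse-Gamma(7, 51.735).
The mode of Inverse-Gamma(a, b) is b/(a+1) = 51.735/8 ≈ 6.467.

σ̂²_MAP = 6.467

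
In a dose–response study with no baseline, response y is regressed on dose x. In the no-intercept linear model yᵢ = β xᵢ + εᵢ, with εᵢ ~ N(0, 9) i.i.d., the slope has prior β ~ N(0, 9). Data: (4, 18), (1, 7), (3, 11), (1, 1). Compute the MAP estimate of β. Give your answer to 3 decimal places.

β̂_MAP = 4.036

log p(β | y) = −Σ(yᵢ − βxᵢ)²/(2·9) − β²/(2·9) + const.
Setting the derivative to zero: Σxᵢ(yᵢ − βxᵢ)/9 − β/9 = 0, so β = Σxᵢyᵢ / (Σxᵢ² + σ²/τ²).
Σxᵢyᵢ = 4·18 + 1·7 + 3·11 + 1·1 = 113; Σxᵢ² = 27; σ²/τ² = 1.
β̂_MAP = 113 / (27 + 1) = 113/28 ≈ 4.036.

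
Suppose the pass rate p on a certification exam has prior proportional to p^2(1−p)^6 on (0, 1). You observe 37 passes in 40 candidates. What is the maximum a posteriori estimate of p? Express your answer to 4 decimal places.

p̂_MAP = 0.8125

The prior density ∝ p^2(1−p)^6 is the kernel of Beta(3, 7).
Data: 37 successes in 40 trials. The binomial likelihood contributes p^37(1−p)^3, so the posterior is Beta(3+37, 7+3) = Beta(40, 10).
For Beta(a, b) with a, b > 1 the mode is (a−1)/(a+b−2) = 39/48 ≈ 0.8125.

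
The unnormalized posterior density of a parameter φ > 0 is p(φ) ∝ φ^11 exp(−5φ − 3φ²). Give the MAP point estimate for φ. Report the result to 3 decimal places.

ℓ'(φ) = 11/φ − 5 − 6φ. Setting this to zero and multiplying by φ: 6φ² + 5φ − 11 = 0.
φ = (−5 + √(5² + 4·6·11)) / (2·6) = (−5 + √289) / 12 = (−5 + 17)/12 = 1.
ℓ''(φ) = −11/φ² − 6 < 0, confirming a maximum.

φ̂_MAP = 1.000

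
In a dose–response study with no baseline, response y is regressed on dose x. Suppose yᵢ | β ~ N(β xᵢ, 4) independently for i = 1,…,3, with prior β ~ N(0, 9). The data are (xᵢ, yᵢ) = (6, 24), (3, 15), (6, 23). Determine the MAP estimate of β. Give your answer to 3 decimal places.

log p(β | y) = −Σ(yᵢ − βxᵢ)²/(2·4) − β²/(2·9) + const.
Setting the derivative to zero: Σxᵢ(yᵢ − βxᵢ)/4 − β/9 = 0, so β = Σxᵢyᵢ / (Σxᵢ² + σ²/τ²).
Σxᵢyᵢ = 6·24 + 3·15 + 6·23 = 327; Σxᵢ² = 81; σ²/τ² = 4/9.
β̂_MAP = 327 / (81 + 4/9) = 327/(733/9) = 2943/733 ≈ 4.015.

β̂_MAP = 4.015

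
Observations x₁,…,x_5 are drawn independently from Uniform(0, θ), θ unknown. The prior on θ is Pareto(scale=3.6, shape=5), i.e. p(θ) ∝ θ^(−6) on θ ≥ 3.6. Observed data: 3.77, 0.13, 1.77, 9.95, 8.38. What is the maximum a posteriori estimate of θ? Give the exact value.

θ̂_MAP = 9.95

The Uniform(0, θ) likelihood is θ^(−n) for θ ≥ max(xᵢ), zero otherwise. Here max(xᵢ) = 9.95.
Posterior ∝ θ^(−6) · θ^(−5) = θ^(−11) on θ ≥ max(3.6, 9.95) = 9.95.
This density is strictly decreasing in θ, so the posterior mode lies at the lower boundary of the support.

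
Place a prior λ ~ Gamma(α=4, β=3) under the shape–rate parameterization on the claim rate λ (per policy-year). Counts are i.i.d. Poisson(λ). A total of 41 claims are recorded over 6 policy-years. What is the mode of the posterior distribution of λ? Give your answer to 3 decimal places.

Σxᵢ = 41, n = 6.
Posterior ∝ λ^3e^(−3λ) · λ^41e^(−6λ) = λ^44e^(−9λ), i.e. Gamma(shape=45, rate=9).
The mode of a Gamma(a, b) with a ≥ 1 (shape–rate) is (a−1)/b = 44/9 ≈ 4.889.

λ̂_MAP = 4.889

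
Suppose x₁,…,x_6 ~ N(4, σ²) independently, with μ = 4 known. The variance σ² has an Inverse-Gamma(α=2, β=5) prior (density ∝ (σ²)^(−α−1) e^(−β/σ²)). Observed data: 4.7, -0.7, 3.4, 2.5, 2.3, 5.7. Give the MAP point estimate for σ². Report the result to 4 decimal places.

σ̂²_MAP = 3.4142

Sum of squared deviations about the known mean: SS = (4.7−4)² + (-0.7−4)² + (3.4−4)² + (2.5−4)² + (2.3−4)² + (5.7−4)² = 30.97.
The Normal likelihood contributes (σ²)^(−n/2) exp(−SS/(2σ²)), so the posterior is Inverse-Gamma(α + n/2, β + SS/2) = Inverse-Gamma(5, 20.485).
The mode of Inverse-Gamma(a, b) is b/(a+1) = 20.485/6 ≈ 3.4142.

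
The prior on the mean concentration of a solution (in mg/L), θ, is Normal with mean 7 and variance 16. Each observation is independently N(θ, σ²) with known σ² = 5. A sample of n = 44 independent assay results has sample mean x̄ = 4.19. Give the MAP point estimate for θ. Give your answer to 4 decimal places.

θ̂_MAP = 4.2098

n = 44, x̄ = 4.19.
For a Normal prior and Normal likelihood with known variance, the posterior is Normal; its mode equals its mean, the precision-weighted average.
Prior precision 1/σ₀² = 1/16 = 0.0625; data precision n/σ² = 44/5 = 8.8.
θ̂ = (0.0625·7 + 8.8·4.19) / (0.0625 + 8.8) = 37.3095/8.8625 = 74619/17725 ≈ 4.2098.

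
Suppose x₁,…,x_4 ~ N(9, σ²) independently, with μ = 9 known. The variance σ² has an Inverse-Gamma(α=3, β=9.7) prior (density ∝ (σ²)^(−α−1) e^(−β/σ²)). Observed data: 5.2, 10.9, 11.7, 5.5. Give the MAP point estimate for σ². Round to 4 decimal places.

σ̂²_MAP = 4.7492

Sum of squared deviations about the known mean: SS = (5.2−9)² + (10.9−9)² + (11.7−9)² + (5.5−9)² = 37.59.
The Normal likelihood contributes (σ²)^(−n/2) exp(−SS/(2σ²)), so the posterior is Inverse-Gamma(α + n/2, β + SS/2) = Inverse-Gamma(5, 28.495).
The mode of Inverse-Gamma(a, b) is b/(a+1) = 28.495/6 ≈ 4.7492.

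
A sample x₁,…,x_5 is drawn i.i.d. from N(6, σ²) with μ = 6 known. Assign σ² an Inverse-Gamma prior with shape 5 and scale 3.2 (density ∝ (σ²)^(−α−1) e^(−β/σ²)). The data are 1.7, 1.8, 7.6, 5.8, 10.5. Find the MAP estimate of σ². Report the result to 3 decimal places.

Sum of squared deviations about the known mean: SS = (1.7−6)² + (1.8−6)² + (7.6−6)² + (5.8−6)² + (10.5−6)² = 58.98.
The Normal likelihood contributes (σ²)^(−n/2) exp(−SS/(2σ²)), so the posterior is Inverse-Gamma(α + n/2, β + SS/2) = Inverse-Gamma(7.5, 32.69).
The mode of Inverse-Gamma(a, b) is b/(a+1) = 32.69/8.5 ≈ 3.846.

σ̂²_MAP = 3.846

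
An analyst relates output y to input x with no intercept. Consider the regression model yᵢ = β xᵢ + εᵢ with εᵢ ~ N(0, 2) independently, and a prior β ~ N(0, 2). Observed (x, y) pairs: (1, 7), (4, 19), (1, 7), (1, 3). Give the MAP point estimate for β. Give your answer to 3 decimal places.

log p(β | y) = −Σ(yᵢ − βxᵢ)²/(2·2) − β²/(2·2) + const.
Setting the derivative to zero: Σxᵢ(yᵢ − βxᵢ)/2 − β/2 = 0, so β = Σxᵢyᵢ / (Σxᵢ² + σ²/τ²).
Σxᵢyᵢ = 1·7 + 4·19 + 1·7 + 1·3 = 93; Σxᵢ² = 19; σ²/τ² = 1.
β̂_MAP = 93 / (19 + 1) = 93/20 ≈ 4.650.

β̂_MAP = 4.650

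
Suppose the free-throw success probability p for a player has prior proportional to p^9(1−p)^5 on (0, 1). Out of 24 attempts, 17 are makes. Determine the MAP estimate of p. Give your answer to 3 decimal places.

The prior density ∝ p^9(1−p)^5 is the kernel of Beta(10, 6).
Data: 17 successes in 24 trials. The binomial likelihood contributes p^17(1−p)^7, so the posterior is Beta(10+17, 6+7) = Beta(27, 13).
For Beta(a, b) with a, b > 1 the mode is (a−1)/(a+b−2) = 26/38 ≈ 0.684.

p̂_MAP = 0.684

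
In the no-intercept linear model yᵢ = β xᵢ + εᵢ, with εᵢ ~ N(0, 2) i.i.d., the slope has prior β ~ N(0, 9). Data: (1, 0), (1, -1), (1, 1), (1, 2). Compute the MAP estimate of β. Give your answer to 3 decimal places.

β̂_MAP = 0.474

log p(β | y) = −Σ(yᵢ − βxᵢ)²/(2·2) − β²/(2·9) + const.
Setting the derivative to zero: Σxᵢ(yᵢ − βxᵢ)/2 − β/9 = 0, so β = Σxᵢyᵢ / (Σxᵢ² + σ²/τ²).
Σxᵢyᵢ = 1·0 + 1·(-1) + 1·1 + 1·2 = 2; Σxᵢ² = 4; σ²/τ² = 2/9.
β̂_MAP = 2 / (4 + 2/9) = 2/(38/9) = 9/19 ≈ 0.474.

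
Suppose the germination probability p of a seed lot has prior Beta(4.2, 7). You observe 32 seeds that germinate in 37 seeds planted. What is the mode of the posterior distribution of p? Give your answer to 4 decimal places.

Prior: Beta(4.2, 7).
Data: 32 successes in 37 trials. The binomial likelihood contributes p^32(1−p)^5, so the posterior is Beta(4.2+32, 7+5) = Beta(36.2, 12).
For Beta(a, b) with a, b > 1 the mode is (a−1)/(a+b−2) = 35.2/46.2 ≈ 0.7619.

p̂_MAP = 0.7619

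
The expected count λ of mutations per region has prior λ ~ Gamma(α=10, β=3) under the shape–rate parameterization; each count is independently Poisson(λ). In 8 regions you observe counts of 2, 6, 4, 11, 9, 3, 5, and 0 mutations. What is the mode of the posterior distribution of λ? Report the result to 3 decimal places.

Σxᵢ = 2+6+4+11+9+3+5+0 = 40, with n = 8.
Posterior ∝ λ^9e^(−3λ) · λ^40e^(−8λ) = λ^49e^(−11λ), i.e. Gamma(shape=50, rate=11).
The mode of a Gamma(a, b) with a ≥ 1 (shape–rate) is (a−1)/b = 49/11 ≈ 4.455.

λ̂_MAP = 4.455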